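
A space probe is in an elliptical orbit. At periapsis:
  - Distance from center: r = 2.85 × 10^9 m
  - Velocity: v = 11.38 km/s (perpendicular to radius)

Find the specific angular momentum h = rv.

Convert to SI: v = 11.38 km/s = 11380 m/s.
With v perpendicular to r, h = r · v.
h = 2.85e+09 · 11380 m²/s ≈ 3.243e+13 m²/s.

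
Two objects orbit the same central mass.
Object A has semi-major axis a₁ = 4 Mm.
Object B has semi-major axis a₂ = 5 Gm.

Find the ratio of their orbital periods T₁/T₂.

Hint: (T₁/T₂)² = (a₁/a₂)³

Convert to SI: a₁ = 4 Mm = 4e+06 m; a₂ = 5 Gm = 5e+09 m.
From Kepler's third law, (T₁/T₂)² = (a₁/a₂)³, so T₁/T₂ = (a₁/a₂)^(3/2).
a₁/a₂ = 4e+06 / 5e+09 = 0.0008.
T₁/T₂ = (0.0008)^(3/2) ≈ 2.263e-05.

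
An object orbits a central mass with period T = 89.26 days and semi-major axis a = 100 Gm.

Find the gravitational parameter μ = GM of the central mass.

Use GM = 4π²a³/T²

Convert to SI: T = 89.26 days = 7.71206e+06 s; a = 100 Gm = 1e+11 m.
GM = 4π² · a³ / T².
GM = 4π² · (1e+11)³ / (7.71206e+06)² m³/s² ≈ 6.638e+20 m³/s² = 6.638 × 10^20 m³/s².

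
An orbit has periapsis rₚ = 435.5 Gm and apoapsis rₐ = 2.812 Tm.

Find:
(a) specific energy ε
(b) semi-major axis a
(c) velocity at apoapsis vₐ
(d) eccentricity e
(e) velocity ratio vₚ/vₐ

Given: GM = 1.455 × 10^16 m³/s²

Convert to SI: rₚ = 435.5 Gm = 4.355e+11 m; rₐ = 2.812 Tm = 2.812e+12 m.
(a) With a = (rₚ + rₐ)/2 = 1.62375e+12 m, ε = −GM/(2a) = −1.455e+16/(2 · 1.62375e+12) J/kg ≈ -4480 J/kg
(b) a = (rₚ + rₐ)/2 = (4.355e+11 + 2.812e+12)/2 ≈ 1.624e+12 m
(c) With a = (rₚ + rₐ)/2 = 1.62375e+12 m, vₐ = √(GM (2/rₐ − 1/a)) = √(1.455e+16 · (2/2.812e+12 − 1/1.62375e+12)) m/s ≈ 37.25 m/s
(d) e = (rₐ − rₚ)/(rₐ + rₚ) = (2.812e+12 − 4.355e+11)/(2.812e+12 + 4.355e+11) ≈ 0.7318
(e) Conservation of angular momentum (rₚvₚ = rₐvₐ) gives vₚ/vₐ = rₐ/rₚ = 2.812e+12/4.355e+11 ≈ 6.457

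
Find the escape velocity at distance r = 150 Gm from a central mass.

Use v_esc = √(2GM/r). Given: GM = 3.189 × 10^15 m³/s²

Convert to SI: r = 150 Gm = 1.5e+11 m.
Escape velocity comes from setting total energy to zero: ½v² − GM/r = 0 ⇒ v_esc = √(2GM / r).
v_esc = √(2 · 3.189e+15 / 1.5e+11) m/s ≈ 206.2 m/s = 206.2 m/s.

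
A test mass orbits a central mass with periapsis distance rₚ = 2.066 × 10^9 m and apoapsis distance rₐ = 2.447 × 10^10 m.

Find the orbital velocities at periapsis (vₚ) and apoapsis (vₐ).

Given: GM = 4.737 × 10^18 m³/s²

Use the vis-viva equation v² = GM(2/r − 1/a) with a = (rₚ + rₐ)/2 = (2.066e+09 + 2.447e+10)/2 = 1.3268e+10 m.
vₚ = √(GM · (2/rₚ − 1/a)) = √(4.737e+18 · (2/2.066e+09 − 1/1.3268e+10)) m/s ≈ 6.503e+04 m/s = 65.03 km/s.
vₐ = √(GM · (2/rₐ − 1/a)) = √(4.737e+18 · (2/2.447e+10 − 1/1.3268e+10)) m/s ≈ 5490 m/s = 5.49 km/s.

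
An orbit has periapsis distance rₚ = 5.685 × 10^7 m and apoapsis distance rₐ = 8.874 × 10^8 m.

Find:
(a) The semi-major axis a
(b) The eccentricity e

(a) a = (rₚ + rₐ) / 2 = (5.685e+07 + 8.874e+08) / 2 ≈ 4.721e+08 m = 4.721 × 10^8 m.
(b) e = (rₐ − rₚ) / (rₐ + rₚ) = (8.874e+08 − 5.685e+07) / (8.874e+08 + 5.685e+07) ≈ 0.8796.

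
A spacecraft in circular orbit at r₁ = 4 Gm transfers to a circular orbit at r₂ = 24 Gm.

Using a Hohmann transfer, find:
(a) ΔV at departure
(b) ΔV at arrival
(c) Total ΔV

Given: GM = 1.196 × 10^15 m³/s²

Convert to SI: r₁ = 4 Gm = 4e+09 m; r₂ = 24 Gm = 2.4e+10 m.
Transfer semi-major axis: a_t = (r₁ + r₂)/2 = (4e+09 + 2.4e+10)/2 = 1.4e+10 m.
Circular speeds: v₁ = √(GM/r₁) = 546.809 m/s, v₂ = √(GM/r₂) = 223.234 m/s.
Transfer speeds (vis-viva v² = GM(2/r − 1/a_t)): v₁ᵗ = 715.941 m/s, v₂ᵗ = 119.323 m/s.
(a) ΔV₁ = |v₁ᵗ − v₁| ≈ 169.1 m/s = 169.1 m/s.
(b) ΔV₂ = |v₂ − v₂ᵗ| ≈ 103.9 m/s = 103.9 m/s.
(c) ΔV_total = ΔV₁ + ΔV₂ ≈ 273 m/s = 273 m/s.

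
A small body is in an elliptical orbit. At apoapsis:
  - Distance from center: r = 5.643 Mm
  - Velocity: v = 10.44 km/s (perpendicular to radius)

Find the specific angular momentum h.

Convert to SI: r = 5.643 Mm = 5.643e+06 m; v = 10.44 km/s = 10440 m/s.
With v perpendicular to r, h = r · v.
h = 5.643e+06 · 10440 m²/s ≈ 5.891e+10 m²/s.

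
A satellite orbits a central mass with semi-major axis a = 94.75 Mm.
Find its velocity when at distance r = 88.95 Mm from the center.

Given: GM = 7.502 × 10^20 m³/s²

Convert to SI: a = 94.75 Mm = 9.475e+07 m; r = 88.95 Mm = 8.895e+07 m.
Vis-viva: v = √(GM · (2/r − 1/a)).
2/r − 1/a = 2/8.895e+07 − 1/9.475e+07 = 1.19305e-08 m⁻¹.
v = √(7.502e+20 · 1.19305e-08) m/s ≈ 2.992e+06 m/s = 2992 km/s.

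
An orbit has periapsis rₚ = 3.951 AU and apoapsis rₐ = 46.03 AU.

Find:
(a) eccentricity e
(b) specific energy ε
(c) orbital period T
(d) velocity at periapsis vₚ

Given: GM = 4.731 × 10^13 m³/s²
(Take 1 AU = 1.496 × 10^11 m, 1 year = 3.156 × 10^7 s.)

Convert to SI: rₚ = 3.951 AU = 5.9107e+11 m; rₐ = 46.03 AU = 6.88609e+12 m.
(a) e = (rₐ − rₚ)/(rₐ + rₚ) = (6.88609e+12 − 5.9107e+11)/(6.88609e+12 + 5.9107e+11) ≈ 0.8419
(b) With a = (rₚ + rₐ)/2 = 3.73858e+12 m, ε = −GM/(2a) = −4.731e+13/(2 · 3.73858e+12) J/kg ≈ -6.327 J/kg
(c) With a = (rₚ + rₐ)/2 = 3.73858e+12 m, T = 2π √(a³/GM) = 2π √((3.73858e+12)³/4.731e+13) s ≈ 6.603e+12 s
(d) With a = (rₚ + rₐ)/2 = 3.73858e+12 m, vₚ = √(GM (2/rₚ − 1/a)) = √(4.731e+13 · (2/5.9107e+11 − 1/3.73858e+12)) m/s ≈ 12.14 m/s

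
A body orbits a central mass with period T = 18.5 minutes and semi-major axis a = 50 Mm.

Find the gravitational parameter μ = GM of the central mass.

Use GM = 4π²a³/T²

Convert to SI: T = 18.5 minutes = 1110 s; a = 50 Mm = 5e+07 m.
GM = 4π² · a³ / T².
GM = 4π² · (5e+07)³ / (1110)² m³/s² ≈ 4.005e+18 m³/s² = 4.005 × 10^18 m³/s².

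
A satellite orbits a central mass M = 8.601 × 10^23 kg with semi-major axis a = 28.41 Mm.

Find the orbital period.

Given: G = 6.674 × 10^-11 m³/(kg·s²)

Convert to SI: a = 28.41 Mm = 2.841e+07 m.
GM = G · M = 6.674e-11 · 8.601e+23 = 5.74031e+13 m³/s².
Kepler's third law: T = 2π √(a³ / GM).
Substituting a = 2.841e+07 m and GM = 5.74031e+13 m³/s²:
T = 2π √((2.841e+07)³ / 5.74031e+13) s
T ≈ 1.256e+05 s = 1.453 days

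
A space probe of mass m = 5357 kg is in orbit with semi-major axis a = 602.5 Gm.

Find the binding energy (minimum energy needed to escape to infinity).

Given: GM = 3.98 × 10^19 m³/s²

Convert to SI: a = 602.5 Gm = 6.025e+11 m.
Total orbital energy is E = −GMm/(2a); binding energy is E_bind = −E = GMm/(2a).
E_bind = 3.98e+19 · 5357 / (2 · 6.025e+11) J ≈ 1.769e+11 J = 176.9 GJ.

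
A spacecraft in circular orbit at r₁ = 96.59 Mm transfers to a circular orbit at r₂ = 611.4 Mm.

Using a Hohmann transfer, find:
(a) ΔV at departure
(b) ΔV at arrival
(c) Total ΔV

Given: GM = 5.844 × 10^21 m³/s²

Convert to SI: r₁ = 96.59 Mm = 9.659e+07 m; r₂ = 611.4 Mm = 6.114e+08 m.
Transfer semi-major axis: a_t = (r₁ + r₂)/2 = (9.659e+07 + 6.114e+08)/2 = 3.53995e+08 m.
Circular speeds: v₁ = √(GM/r₁) = 7.77838e+06 m/s, v₂ = √(GM/r₂) = 3.09166e+06 m/s.
Transfer speeds (vis-viva v² = GM(2/r − 1/a_t)): v₁ᵗ = 1.02224e+07 m/s, v₂ᵗ = 1.61495e+06 m/s.
(a) ΔV₁ = |v₁ᵗ − v₁| ≈ 2.444e+06 m/s = 2444 km/s.
(b) ΔV₂ = |v₂ − v₂ᵗ| ≈ 1.477e+06 m/s = 1477 km/s.
(c) ΔV_total = ΔV₁ + ΔV₂ ≈ 3.921e+06 m/s = 3921 km/s.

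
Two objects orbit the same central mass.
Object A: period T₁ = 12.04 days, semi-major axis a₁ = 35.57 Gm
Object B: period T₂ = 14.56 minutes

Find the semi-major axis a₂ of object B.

Convert to SI: T₁ = 12.04 days = 1.04026e+06 s; a₁ = 35.57 Gm = 3.557e+10 m; T₂ = 14.56 minutes = 873.6 s.
Kepler's third law: (T₁/T₂)² = (a₁/a₂)³ ⇒ a₂ = a₁ · (T₂/T₁)^(2/3).
T₂/T₁ = 873.6 / 1.04026e+06 = 0.000839793.
a₂ = 3.557e+10 · (0.000839793)^(2/3) m ≈ 3.166e+08 m = 316.6 Mm.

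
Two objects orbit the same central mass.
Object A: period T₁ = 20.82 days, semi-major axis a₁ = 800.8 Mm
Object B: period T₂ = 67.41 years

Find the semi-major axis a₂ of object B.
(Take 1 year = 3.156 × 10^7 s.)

Convert to SI: T₁ = 20.82 days = 1.79885e+06 s; a₁ = 800.8 Mm = 8.008e+08 m; T₂ = 67.41 years = 2.12746e+09 s.
Kepler's third law: (T₁/T₂)² = (a₁/a₂)³ ⇒ a₂ = a₁ · (T₂/T₁)^(2/3).
T₂/T₁ = 2.12746e+09 / 1.79885e+06 = 1182.68.
a₂ = 8.008e+08 · (1182.68)^(2/3) m ≈ 8.956e+10 m = 89.56 Gm.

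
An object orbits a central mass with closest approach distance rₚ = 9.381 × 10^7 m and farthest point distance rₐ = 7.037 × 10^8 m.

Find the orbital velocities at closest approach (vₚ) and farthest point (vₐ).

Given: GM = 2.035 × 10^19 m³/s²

Use the vis-viva equation v² = GM(2/r − 1/a) with a = (rₚ + rₐ)/2 = (9.381e+07 + 7.037e+08)/2 = 3.98755e+08 m.
vₚ = √(GM · (2/rₚ − 1/a)) = √(2.035e+19 · (2/9.381e+07 − 1/3.98755e+08)) m/s ≈ 6.187e+05 m/s = 618.7 km/s.
vₐ = √(GM · (2/rₐ − 1/a)) = √(2.035e+19 · (2/7.037e+08 − 1/3.98755e+08)) m/s ≈ 8.248e+04 m/s = 82.48 km/s.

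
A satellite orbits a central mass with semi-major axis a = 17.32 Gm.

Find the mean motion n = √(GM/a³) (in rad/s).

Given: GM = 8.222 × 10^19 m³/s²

Convert to SI: a = 17.32 Gm = 1.732e+10 m.
n = √(GM / a³).
n = √(8.222e+19 / (1.732e+10)³) rad/s ≈ 3.978e-06 rad/s.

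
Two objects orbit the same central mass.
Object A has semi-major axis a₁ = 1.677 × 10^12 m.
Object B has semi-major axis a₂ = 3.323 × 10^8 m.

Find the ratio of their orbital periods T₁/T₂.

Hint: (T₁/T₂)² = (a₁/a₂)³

From Kepler's third law, (T₁/T₂)² = (a₁/a₂)³, so T₁/T₂ = (a₁/a₂)^(3/2).
a₁/a₂ = 1.677e+12 / 3.323e+08 = 5046.64.
T₁/T₂ = (5046.64)^(3/2) ≈ 3.585e+05.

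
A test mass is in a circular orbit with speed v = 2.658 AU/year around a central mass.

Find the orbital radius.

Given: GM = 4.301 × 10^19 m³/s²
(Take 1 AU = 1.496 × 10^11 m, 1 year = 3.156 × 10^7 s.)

Convert to SI: v = 2.658 AU/year = 12599.4 m/s.
For a circular orbit, v² = GM / r, so r = GM / v².
r = 4.301e+19 / (12599.4)² m ≈ 2.709e+11 m = 1.811 AU.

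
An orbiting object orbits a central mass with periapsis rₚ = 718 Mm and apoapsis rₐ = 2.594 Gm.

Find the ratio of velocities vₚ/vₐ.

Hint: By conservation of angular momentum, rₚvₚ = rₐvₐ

Convert to SI: rₚ = 718 Mm = 7.18e+08 m; rₐ = 2.594 Gm = 2.594e+09 m.
Conservation of angular momentum gives rₚvₚ = rₐvₐ, so vₚ/vₐ = rₐ/rₚ.
vₚ/vₐ = 2.594e+09 / 7.18e+08 ≈ 3.613.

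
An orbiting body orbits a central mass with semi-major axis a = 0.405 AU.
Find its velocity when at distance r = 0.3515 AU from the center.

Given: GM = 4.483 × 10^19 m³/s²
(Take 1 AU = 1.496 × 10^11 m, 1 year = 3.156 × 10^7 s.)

Convert to SI: a = 0.405 AU = 6.0588e+10 m; r = 0.3515 AU = 5.25844e+10 m.
Vis-viva: v = √(GM · (2/r − 1/a)).
2/r − 1/a = 2/5.25844e+10 − 1/6.0588e+10 = 2.15292e-11 m⁻¹.
v = √(4.483e+19 · 2.15292e-11) m/s ≈ 3.107e+04 m/s = 6.554 AU/year.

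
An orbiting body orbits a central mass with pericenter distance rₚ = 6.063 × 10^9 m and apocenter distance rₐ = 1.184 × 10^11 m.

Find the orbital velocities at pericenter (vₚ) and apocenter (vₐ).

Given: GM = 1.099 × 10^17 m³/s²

Use the vis-viva equation v² = GM(2/r − 1/a) with a = (rₚ + rₐ)/2 = (6.063e+09 + 1.184e+11)/2 = 6.22315e+10 m.
vₚ = √(GM · (2/rₚ − 1/a)) = √(1.099e+17 · (2/6.063e+09 − 1/6.22315e+10)) m/s ≈ 5873 m/s = 5.873 km/s.
vₐ = √(GM · (2/rₐ − 1/a)) = √(1.099e+17 · (2/1.184e+11 − 1/6.22315e+10)) m/s ≈ 300.7 m/s = 300.7 m/s.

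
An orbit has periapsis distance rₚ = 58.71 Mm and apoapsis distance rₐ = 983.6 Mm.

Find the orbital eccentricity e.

Convert to SI: rₚ = 58.71 Mm = 5.871e+07 m; rₐ = 983.6 Mm = 9.836e+08 m.
e = (rₐ − rₚ) / (rₐ + rₚ).
e = (9.836e+08 − 5.871e+07) / (9.836e+08 + 5.871e+07) = 9.2489e+08 / 1.04231e+09 ≈ 0.8873.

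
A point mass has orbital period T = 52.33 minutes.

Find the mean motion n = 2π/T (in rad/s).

Convert to SI: T = 52.33 minutes = 3139.8 s.
n = 2π / T.
n = 2π / 3139.8 s ≈ 0.002001 rad/s.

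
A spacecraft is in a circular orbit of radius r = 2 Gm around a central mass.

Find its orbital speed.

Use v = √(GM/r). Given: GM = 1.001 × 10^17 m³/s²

Convert to SI: r = 2 Gm = 2e+09 m.
For a circular orbit, gravity supplies the centripetal force, so v = √(GM / r).
v = √(1.001e+17 / 2e+09) m/s ≈ 7075 m/s = 7.075 km/s.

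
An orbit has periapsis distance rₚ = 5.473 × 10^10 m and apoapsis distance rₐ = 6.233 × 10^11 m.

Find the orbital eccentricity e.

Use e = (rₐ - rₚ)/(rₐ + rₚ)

e = (rₐ − rₚ) / (rₐ + rₚ).
e = (6.233e+11 − 5.473e+10) / (6.233e+11 + 5.473e+10) = 5.6857e+11 / 6.7803e+11 ≈ 0.8386.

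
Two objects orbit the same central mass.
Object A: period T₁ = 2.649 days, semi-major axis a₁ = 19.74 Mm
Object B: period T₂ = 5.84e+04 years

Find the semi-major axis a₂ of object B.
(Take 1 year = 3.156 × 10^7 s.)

Convert to SI: T₁ = 2.649 days = 228874 s; a₁ = 19.74 Mm = 1.974e+07 m; T₂ = 5.84e+04 years = 1.8431e+12 s.
Kepler's third law: (T₁/T₂)² = (a₁/a₂)³ ⇒ a₂ = a₁ · (T₂/T₁)^(2/3).
T₂/T₁ = 1.8431e+12 / 228874 = 8.05293e+06.
a₂ = 1.974e+07 · (8.05293e+06)^(2/3) m ≈ 7.931e+11 m = 793.1 Gm.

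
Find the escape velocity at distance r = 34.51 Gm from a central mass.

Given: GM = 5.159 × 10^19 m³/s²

Convert to SI: r = 34.51 Gm = 3.451e+10 m.
Escape velocity comes from setting total energy to zero: ½v² − GM/r = 0 ⇒ v_esc = √(2GM / r).
v_esc = √(2 · 5.159e+19 / 3.451e+10) m/s ≈ 5.468e+04 m/s = 54.68 km/s.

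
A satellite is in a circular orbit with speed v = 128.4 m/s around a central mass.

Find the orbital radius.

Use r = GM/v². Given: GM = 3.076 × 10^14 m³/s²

For a circular orbit, v² = GM / r, so r = GM / v².
r = 3.076e+14 / (128.4)² m ≈ 1.866e+10 m = 18.66 Gm.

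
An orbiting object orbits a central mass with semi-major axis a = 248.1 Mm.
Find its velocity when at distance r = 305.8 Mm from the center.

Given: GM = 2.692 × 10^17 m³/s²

Convert to SI: a = 248.1 Mm = 2.481e+08 m; r = 305.8 Mm = 3.058e+08 m.
Vis-viva: v = √(GM · (2/r − 1/a)).
2/r − 1/a = 2/3.058e+08 − 1/2.481e+08 = 2.50959e-09 m⁻¹.
v = √(2.692e+17 · 2.50959e-09) m/s ≈ 2.599e+04 m/s = 25.99 km/s.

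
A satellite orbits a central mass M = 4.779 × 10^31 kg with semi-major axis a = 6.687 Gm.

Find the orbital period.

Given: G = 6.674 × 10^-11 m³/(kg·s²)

Convert to SI: a = 6.687 Gm = 6.687e+09 m.
GM = G · M = 6.674e-11 · 4.779e+31 = 3.1895e+21 m³/s².
Kepler's third law: T = 2π √(a³ / GM).
Substituting a = 6.687e+09 m and GM = 3.1895e+21 m³/s²:
T = 2π √((6.687e+09)³ / 3.1895e+21) s
T ≈ 6.084e+04 s = 16.9 hours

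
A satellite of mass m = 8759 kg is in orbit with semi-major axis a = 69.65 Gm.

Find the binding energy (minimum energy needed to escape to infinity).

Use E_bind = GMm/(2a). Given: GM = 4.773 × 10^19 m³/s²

Convert to SI: a = 69.65 Gm = 6.965e+10 m.
Total orbital energy is E = −GMm/(2a); binding energy is E_bind = −E = GMm/(2a).
E_bind = 4.773e+19 · 8759 / (2 · 6.965e+10) J ≈ 3.001e+12 J = 3.001 TJ.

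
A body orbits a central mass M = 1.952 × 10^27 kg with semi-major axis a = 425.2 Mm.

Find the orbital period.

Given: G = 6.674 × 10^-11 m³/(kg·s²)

Convert to SI: a = 425.2 Mm = 4.252e+08 m.
GM = G · M = 6.674e-11 · 1.952e+27 = 1.30276e+17 m³/s².
Kepler's third law: T = 2π √(a³ / GM).
Substituting a = 4.252e+08 m and GM = 1.30276e+17 m³/s²:
T = 2π √((4.252e+08)³ / 1.30276e+17) s
T ≈ 1.526e+05 s = 1.767 days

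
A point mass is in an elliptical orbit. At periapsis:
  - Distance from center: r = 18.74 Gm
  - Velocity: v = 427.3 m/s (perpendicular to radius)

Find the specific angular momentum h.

Convert to SI: r = 18.74 Gm = 1.874e+10 m.
With v perpendicular to r, h = r · v.
h = 1.874e+10 · 427.3 m²/s ≈ 8.008e+12 m²/s.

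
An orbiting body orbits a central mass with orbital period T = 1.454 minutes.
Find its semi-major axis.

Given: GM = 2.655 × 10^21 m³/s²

Convert to SI: T = 1.454 minutes = 87.24 s.
Invert Kepler's third law: a = (GM · T² / (4π²))^(1/3).
Substituting T = 87.24 s and GM = 2.655e+21 m³/s²:
a = (2.655e+21 · (87.24)² / (4π²))^(1/3) m
a ≈ 7.999e+07 m = 79.99 Mm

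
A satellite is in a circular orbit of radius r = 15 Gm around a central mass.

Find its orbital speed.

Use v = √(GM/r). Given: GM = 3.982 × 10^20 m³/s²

Convert to SI: r = 15 Gm = 1.5e+10 m.
For a circular orbit, gravity supplies the centripetal force, so v = √(GM / r).
v = √(3.982e+20 / 1.5e+10) m/s ≈ 1.629e+05 m/s = 162.9 km/s.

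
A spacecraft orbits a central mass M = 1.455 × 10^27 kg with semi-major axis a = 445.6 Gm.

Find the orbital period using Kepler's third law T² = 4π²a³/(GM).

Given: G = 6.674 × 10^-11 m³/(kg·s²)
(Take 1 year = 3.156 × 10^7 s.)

Convert to SI: a = 445.6 Gm = 4.456e+11 m.
GM = G · M = 6.674e-11 · 1.455e+27 = 9.71067e+16 m³/s².
Kepler's third law: T = 2π √(a³ / GM).
Substituting a = 4.456e+11 m and GM = 9.71067e+16 m³/s²:
T = 2π √((4.456e+11)³ / 9.71067e+16) s
T ≈ 5.998e+09 s = 190 years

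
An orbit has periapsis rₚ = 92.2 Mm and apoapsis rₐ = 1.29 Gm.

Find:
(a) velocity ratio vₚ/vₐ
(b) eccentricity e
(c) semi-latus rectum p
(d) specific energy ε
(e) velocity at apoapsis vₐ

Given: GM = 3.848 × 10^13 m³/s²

Convert to SI: rₚ = 92.2 Mm = 9.22e+07 m; rₐ = 1.29 Gm = 1.29e+09 m.
(a) Conservation of angular momentum (rₚvₚ = rₐvₐ) gives vₚ/vₐ = rₐ/rₚ = 1.29e+09/9.22e+07 ≈ 13.99
(b) e = (rₐ − rₚ)/(rₐ + rₚ) = (1.29e+09 − 9.22e+07)/(1.29e+09 + 9.22e+07) ≈ 0.8666
(c) From a = (rₚ + rₐ)/2 = 6.911e+08 m and e = (rₐ − rₚ)/(rₐ + rₚ) = 0.866589, p = a(1 − e²) = 6.911e+08 · (1 − (0.866589)²) ≈ 1.721e+08 m
(d) With a = (rₚ + rₐ)/2 = 6.911e+08 m, ε = −GM/(2a) = −3.848e+13/(2 · 6.911e+08) J/kg ≈ -2.784e+04 J/kg
(e) With a = (rₚ + rₐ)/2 = 6.911e+08 m, vₐ = √(GM (2/rₐ − 1/a)) = √(3.848e+13 · (2/1.29e+09 − 1/6.911e+08)) m/s ≈ 63.08 m/s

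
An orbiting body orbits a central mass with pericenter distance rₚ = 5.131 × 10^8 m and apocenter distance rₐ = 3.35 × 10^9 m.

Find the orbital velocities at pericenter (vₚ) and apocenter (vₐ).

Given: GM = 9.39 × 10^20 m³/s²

Use the vis-viva equation v² = GM(2/r − 1/a) with a = (rₚ + rₐ)/2 = (5.131e+08 + 3.35e+09)/2 = 1.93155e+09 m.
vₚ = √(GM · (2/rₚ − 1/a)) = √(9.39e+20 · (2/5.131e+08 − 1/1.93155e+09)) m/s ≈ 1.782e+06 m/s = 1782 km/s.
vₐ = √(GM · (2/rₐ − 1/a)) = √(9.39e+20 · (2/3.35e+09 − 1/1.93155e+09)) m/s ≈ 2.729e+05 m/s = 272.9 km/s.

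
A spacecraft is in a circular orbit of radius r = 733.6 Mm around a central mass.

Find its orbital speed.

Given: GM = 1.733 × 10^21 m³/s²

Convert to SI: r = 733.6 Mm = 7.336e+08 m.
For a circular orbit, gravity supplies the centripetal force, so v = √(GM / r).
v = √(1.733e+21 / 7.336e+08) m/s ≈ 1.537e+06 m/s = 1537 km/s.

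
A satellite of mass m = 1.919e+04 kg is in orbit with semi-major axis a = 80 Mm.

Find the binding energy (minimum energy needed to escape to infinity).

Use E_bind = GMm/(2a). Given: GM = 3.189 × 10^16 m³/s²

Convert to SI: a = 80 Mm = 8e+07 m.
Total orbital energy is E = −GMm/(2a); binding energy is E_bind = −E = GMm/(2a).
E_bind = 3.189e+16 · 1.919e+04 / (2 · 8e+07) J ≈ 3.825e+12 J = 3.825 TJ.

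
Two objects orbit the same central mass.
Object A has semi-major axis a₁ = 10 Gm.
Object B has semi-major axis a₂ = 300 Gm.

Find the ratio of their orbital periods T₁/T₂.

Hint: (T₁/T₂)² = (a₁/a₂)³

Convert to SI: a₁ = 10 Gm = 1e+10 m; a₂ = 300 Gm = 3e+11 m.
From Kepler's third law, (T₁/T₂)² = (a₁/a₂)³, so T₁/T₂ = (a₁/a₂)^(3/2).
a₁/a₂ = 1e+10 / 3e+11 = 0.0333333.
T₁/T₂ = (0.0333333)^(3/2) ≈ 0.006086.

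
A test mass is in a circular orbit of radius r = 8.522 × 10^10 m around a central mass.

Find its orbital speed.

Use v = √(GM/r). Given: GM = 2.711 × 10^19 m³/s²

For a circular orbit, gravity supplies the centripetal force, so v = √(GM / r).
v = √(2.711e+19 / 8.522e+10) m/s ≈ 1.784e+04 m/s = 17.84 km/s.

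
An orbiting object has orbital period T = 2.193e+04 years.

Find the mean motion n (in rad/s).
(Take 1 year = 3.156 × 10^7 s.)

Convert to SI: T = 2.193e+04 years = 6.92111e+11 s.
n = 2π / T.
n = 2π / 6.92111e+11 s ≈ 9.078e-12 rad/s.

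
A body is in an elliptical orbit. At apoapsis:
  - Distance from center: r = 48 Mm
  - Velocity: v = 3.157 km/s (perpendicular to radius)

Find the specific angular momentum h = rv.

Convert to SI: r = 48 Mm = 4.8e+07 m; v = 3.157 km/s = 3157 m/s.
With v perpendicular to r, h = r · v.
h = 4.8e+07 · 3157 m²/s ≈ 1.515e+11 m²/s.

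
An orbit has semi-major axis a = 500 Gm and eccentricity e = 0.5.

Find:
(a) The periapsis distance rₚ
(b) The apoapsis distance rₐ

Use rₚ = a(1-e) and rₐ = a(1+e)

Convert to SI: a = 500 Gm = 5e+11 m.
(a) rₚ = a(1 − e) = 5e+11 · (1 − 0.5) = 5e+11 · 0.5 ≈ 2.5e+11 m = 250 Gm.
(b) rₐ = a(1 + e) = 5e+11 · (1 + 0.5) = 5e+11 · 1.5 ≈ 7.5e+11 m = 750 Gm.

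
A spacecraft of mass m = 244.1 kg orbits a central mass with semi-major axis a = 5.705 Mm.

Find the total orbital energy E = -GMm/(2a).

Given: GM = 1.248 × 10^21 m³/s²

Convert to SI: a = 5.705 Mm = 5.705e+06 m.
E = −GMm / (2a).
E = −1.248e+21 · 244.1 / (2 · 5.705e+06) J ≈ -2.67e+16 J = -26.7 PJ.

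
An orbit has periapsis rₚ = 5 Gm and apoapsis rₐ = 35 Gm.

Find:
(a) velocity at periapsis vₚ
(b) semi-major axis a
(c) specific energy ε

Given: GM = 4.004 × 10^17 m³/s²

Convert to SI: rₚ = 5 Gm = 5e+09 m; rₐ = 35 Gm = 3.5e+10 m.
(a) With a = (rₚ + rₐ)/2 = 2e+10 m, vₚ = √(GM (2/rₚ − 1/a)) = √(4.004e+17 · (2/5e+09 − 1/2e+10)) m/s ≈ 1.184e+04 m/s
(b) a = (rₚ + rₐ)/2 = (5e+09 + 3.5e+10)/2 ≈ 2e+10 m
(c) With a = (rₚ + rₐ)/2 = 2e+10 m, ε = −GM/(2a) = −4.004e+17/(2 · 2e+10) J/kg ≈ -1.001e+07 J/kg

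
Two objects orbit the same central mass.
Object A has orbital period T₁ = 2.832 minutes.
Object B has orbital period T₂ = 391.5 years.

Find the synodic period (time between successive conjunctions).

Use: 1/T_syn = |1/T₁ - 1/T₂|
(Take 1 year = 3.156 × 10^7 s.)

Convert to SI: T₁ = 2.832 minutes = 169.92 s; T₂ = 391.5 years = 1.23557e+10 s.
T_syn = |T₁ · T₂ / (T₁ − T₂)|.
T_syn = |169.92 · 1.23557e+10 / (169.92 − 1.23557e+10)| s ≈ 169.9 s = 2.832 minutes.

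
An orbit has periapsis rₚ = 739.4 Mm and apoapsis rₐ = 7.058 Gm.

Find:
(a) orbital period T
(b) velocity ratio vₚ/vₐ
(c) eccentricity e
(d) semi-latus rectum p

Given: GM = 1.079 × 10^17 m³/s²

Convert to SI: rₚ = 739.4 Mm = 7.394e+08 m; rₐ = 7.058 Gm = 7.058e+09 m.
(a) With a = (rₚ + rₐ)/2 = 3.8987e+09 m, T = 2π √(a³/GM) = 2π √((3.8987e+09)³/1.079e+17) s ≈ 4.656e+06 s
(b) Conservation of angular momentum (rₚvₚ = rₐvₐ) gives vₚ/vₐ = rₐ/rₚ = 7.058e+09/7.394e+08 ≈ 9.546
(c) e = (rₐ − rₚ)/(rₐ + rₚ) = (7.058e+09 − 7.394e+08)/(7.058e+09 + 7.394e+08) ≈ 0.8103
(d) From a = (rₚ + rₐ)/2 = 3.8987e+09 m and e = (rₐ − rₚ)/(rₐ + rₚ) = 0.810347, p = a(1 − e²) = 3.8987e+09 · (1 − (0.810347)²) ≈ 1.339e+09 m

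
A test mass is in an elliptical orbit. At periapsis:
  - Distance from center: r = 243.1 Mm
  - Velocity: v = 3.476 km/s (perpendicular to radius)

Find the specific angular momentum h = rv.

Convert to SI: r = 243.1 Mm = 2.431e+08 m; v = 3.476 km/s = 3476 m/s.
With v perpendicular to r, h = r · v.
h = 2.431e+08 · 3476 m²/s ≈ 8.45e+11 m²/s.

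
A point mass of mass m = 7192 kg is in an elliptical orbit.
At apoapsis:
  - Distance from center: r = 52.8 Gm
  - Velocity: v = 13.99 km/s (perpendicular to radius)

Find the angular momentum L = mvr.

Convert to SI: r = 52.8 Gm = 5.28e+10 m; v = 13.99 km/s = 13990 m/s.
Since v is perpendicular to r, L = m · v · r.
L = 7192 · 13990 · 5.28e+10 kg·m²/s ≈ 5.313e+18 kg·m²/s.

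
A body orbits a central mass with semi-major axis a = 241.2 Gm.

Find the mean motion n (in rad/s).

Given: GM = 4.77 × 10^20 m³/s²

Convert to SI: a = 241.2 Gm = 2.412e+11 m.
n = √(GM / a³).
n = √(4.77e+20 / (2.412e+11)³) rad/s ≈ 1.844e-07 rad/s.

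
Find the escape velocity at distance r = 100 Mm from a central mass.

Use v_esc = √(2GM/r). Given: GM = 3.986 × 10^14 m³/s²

Convert to SI: r = 100 Mm = 1e+08 m.
Escape velocity comes from setting total energy to zero: ½v² − GM/r = 0 ⇒ v_esc = √(2GM / r).
v_esc = √(2 · 3.986e+14 / 1e+08) m/s ≈ 2823 m/s = 2.823 km/s.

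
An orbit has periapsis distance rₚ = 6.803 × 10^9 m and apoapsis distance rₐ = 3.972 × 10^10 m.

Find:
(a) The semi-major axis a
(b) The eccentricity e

(a) a = (rₚ + rₐ) / 2 = (6.803e+09 + 3.972e+10) / 2 ≈ 2.326e+10 m = 2.326 × 10^10 m.
(b) e = (rₐ − rₚ) / (rₐ + rₚ) = (3.972e+10 − 6.803e+09) / (3.972e+10 + 6.803e+09) ≈ 0.7075.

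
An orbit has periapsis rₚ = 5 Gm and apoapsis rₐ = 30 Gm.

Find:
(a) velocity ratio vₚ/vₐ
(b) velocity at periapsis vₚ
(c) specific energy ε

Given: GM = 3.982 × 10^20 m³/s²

Convert to SI: rₚ = 5 Gm = 5e+09 m; rₐ = 30 Gm = 3e+10 m.
(a) Conservation of angular momentum (rₚvₚ = rₐvₐ) gives vₚ/vₐ = rₐ/rₚ = 3e+10/5e+09 ≈ 6
(b) With a = (rₚ + rₐ)/2 = 1.75e+10 m, vₚ = √(GM (2/rₚ − 1/a)) = √(3.982e+20 · (2/5e+09 − 1/1.75e+10)) m/s ≈ 3.695e+05 m/s
(c) With a = (rₚ + rₐ)/2 = 1.75e+10 m, ε = −GM/(2a) = −3.982e+20/(2 · 1.75e+10) J/kg ≈ -1.138e+10 J/kg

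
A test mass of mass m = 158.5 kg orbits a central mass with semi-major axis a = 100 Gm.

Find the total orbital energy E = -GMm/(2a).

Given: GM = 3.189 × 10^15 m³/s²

Convert to SI: a = 100 Gm = 1e+11 m.
E = −GMm / (2a).
E = −3.189e+15 · 158.5 / (2 · 1e+11) J ≈ -2.527e+06 J = -2.527 MJ.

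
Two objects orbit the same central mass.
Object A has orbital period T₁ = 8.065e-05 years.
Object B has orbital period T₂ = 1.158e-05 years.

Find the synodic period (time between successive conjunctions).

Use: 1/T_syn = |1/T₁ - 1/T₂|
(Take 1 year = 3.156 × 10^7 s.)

Convert to SI: T₁ = 8.065e-05 years = 2545.31 s; T₂ = 1.158e-05 years = 365.465 s.
T_syn = |T₁ · T₂ / (T₁ − T₂)|.
T_syn = |2545.31 · 365.465 / (2545.31 − 365.465)| s ≈ 426.7 s = 1.352e-05 years.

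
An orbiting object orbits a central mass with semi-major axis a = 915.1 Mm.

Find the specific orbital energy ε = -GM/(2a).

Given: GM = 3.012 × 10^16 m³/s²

Convert to SI: a = 915.1 Mm = 9.151e+08 m.
ε = −GM / (2a).
ε = −3.012e+16 / (2 · 9.151e+08) J/kg ≈ -1.646e+07 J/kg = -16.46 MJ/kg.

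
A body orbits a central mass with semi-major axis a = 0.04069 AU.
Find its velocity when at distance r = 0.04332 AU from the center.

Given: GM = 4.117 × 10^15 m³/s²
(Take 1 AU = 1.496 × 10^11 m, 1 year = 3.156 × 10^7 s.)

Convert to SI: a = 0.04069 AU = 6.08722e+09 m; r = 0.04332 AU = 6.48067e+09 m.
Vis-viva: v = √(GM · (2/r − 1/a)).
2/r − 1/a = 2/6.48067e+09 − 1/6.08722e+09 = 1.44331e-10 m⁻¹.
v = √(4.117e+15 · 1.44331e-10) m/s ≈ 770.9 m/s = 0.1626 AU/year.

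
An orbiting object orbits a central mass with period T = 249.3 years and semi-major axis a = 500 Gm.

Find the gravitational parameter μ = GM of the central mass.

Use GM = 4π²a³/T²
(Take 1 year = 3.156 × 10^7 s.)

Convert to SI: T = 249.3 years = 7.86791e+09 s; a = 500 Gm = 5e+11 m.
GM = 4π² · a³ / T².
GM = 4π² · (5e+11)³ / (7.86791e+09)² m³/s² ≈ 7.972e+16 m³/s² = 7.972 × 10^16 m³/s².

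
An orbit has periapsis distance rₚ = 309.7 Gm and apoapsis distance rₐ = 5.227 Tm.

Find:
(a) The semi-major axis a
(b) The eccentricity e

Convert to SI: rₚ = 309.7 Gm = 3.097e+11 m; rₐ = 5.227 Tm = 5.227e+12 m.
(a) a = (rₚ + rₐ) / 2 = (3.097e+11 + 5.227e+12) / 2 ≈ 2.768e+12 m = 2.768 Tm.
(b) e = (rₐ − rₚ) / (rₐ + rₚ) = (5.227e+12 − 3.097e+11) / (5.227e+12 + 3.097e+11) ≈ 0.8881.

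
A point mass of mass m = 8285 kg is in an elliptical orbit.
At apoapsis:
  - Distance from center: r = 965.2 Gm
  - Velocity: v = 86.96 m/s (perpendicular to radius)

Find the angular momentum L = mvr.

Convert to SI: r = 965.2 Gm = 9.652e+11 m.
Since v is perpendicular to r, L = m · v · r.
L = 8285 · 86.96 · 9.652e+11 kg·m²/s ≈ 6.954e+17 kg·m²/s.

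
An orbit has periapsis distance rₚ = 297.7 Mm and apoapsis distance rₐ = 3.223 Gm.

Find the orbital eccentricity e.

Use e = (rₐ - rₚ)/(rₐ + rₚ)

Convert to SI: rₚ = 297.7 Mm = 2.977e+08 m; rₐ = 3.223 Gm = 3.223e+09 m.
e = (rₐ − rₚ) / (rₐ + rₚ).
e = (3.223e+09 − 2.977e+08) / (3.223e+09 + 2.977e+08) = 2.9253e+09 / 3.5207e+09 ≈ 0.8309.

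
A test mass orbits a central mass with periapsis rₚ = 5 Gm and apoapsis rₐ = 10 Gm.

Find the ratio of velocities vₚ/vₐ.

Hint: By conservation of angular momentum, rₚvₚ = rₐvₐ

Convert to SI: rₚ = 5 Gm = 5e+09 m; rₐ = 10 Gm = 1e+10 m.
Conservation of angular momentum gives rₚvₚ = rₐvₐ, so vₚ/vₐ = rₐ/rₚ.
vₚ/vₐ = 1e+10 / 5e+09 ≈ 2.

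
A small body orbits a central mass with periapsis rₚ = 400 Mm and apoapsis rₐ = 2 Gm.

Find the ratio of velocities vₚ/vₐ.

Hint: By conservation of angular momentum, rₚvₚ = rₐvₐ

Convert to SI: rₚ = 400 Mm = 4e+08 m; rₐ = 2 Gm = 2e+09 m.
Conservation of angular momentum gives rₚvₚ = rₐvₐ, so vₚ/vₐ = rₐ/rₚ.
vₚ/vₐ = 2e+09 / 4e+08 ≈ 5.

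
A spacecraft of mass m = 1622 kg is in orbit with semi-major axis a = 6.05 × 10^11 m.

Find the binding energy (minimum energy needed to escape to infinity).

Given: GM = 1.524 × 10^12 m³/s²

Total orbital energy is E = −GMm/(2a); binding energy is E_bind = −E = GMm/(2a).
E_bind = 1.524e+12 · 1622 / (2 · 6.05e+11) J ≈ 2043 J = 2.043 kJ.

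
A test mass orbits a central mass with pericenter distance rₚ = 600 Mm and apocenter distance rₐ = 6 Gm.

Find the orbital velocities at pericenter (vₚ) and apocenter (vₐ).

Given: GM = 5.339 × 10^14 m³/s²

Convert to SI: rₚ = 600 Mm = 6e+08 m; rₐ = 6 Gm = 6e+09 m.
Use the vis-viva equation v² = GM(2/r − 1/a) with a = (rₚ + rₐ)/2 = (6e+08 + 6e+09)/2 = 3.3e+09 m.
vₚ = √(GM · (2/rₚ − 1/a)) = √(5.339e+14 · (2/6e+08 − 1/3.3e+09)) m/s ≈ 1272 m/s = 1.272 km/s.
vₐ = √(GM · (2/rₐ − 1/a)) = √(5.339e+14 · (2/6e+09 − 1/3.3e+09)) m/s ≈ 127.2 m/s = 127.2 m/s.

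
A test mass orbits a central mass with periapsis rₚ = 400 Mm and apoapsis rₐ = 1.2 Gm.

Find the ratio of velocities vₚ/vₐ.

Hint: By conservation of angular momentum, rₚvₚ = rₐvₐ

Convert to SI: rₚ = 400 Mm = 4e+08 m; rₐ = 1.2 Gm = 1.2e+09 m.
Conservation of angular momentum gives rₚvₚ = rₐvₐ, so vₚ/vₐ = rₐ/rₚ.
vₚ/vₐ = 1.2e+09 / 4e+08 ≈ 3.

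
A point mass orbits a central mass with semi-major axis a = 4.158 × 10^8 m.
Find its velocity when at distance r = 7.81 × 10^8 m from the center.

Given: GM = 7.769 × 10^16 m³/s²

Vis-viva: v = √(GM · (2/r − 1/a)).
2/r − 1/a = 2/7.81e+08 − 1/4.158e+08 = 1.55817e-10 m⁻¹.
v = √(7.769e+16 · 1.55817e-10) m/s ≈ 3479 m/s = 3.479 km/s.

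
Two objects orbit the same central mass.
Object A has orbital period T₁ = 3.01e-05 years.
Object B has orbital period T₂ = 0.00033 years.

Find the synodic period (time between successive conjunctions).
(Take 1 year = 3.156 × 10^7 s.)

Convert to SI: T₁ = 3.01e-05 years = 949.956 s; T₂ = 0.00033 years = 10414.8 s.
T_syn = |T₁ · T₂ / (T₁ − T₂)|.
T_syn = |949.956 · 10414.8 / (949.956 − 10414.8)| s ≈ 1045 s = 3.312e-05 years.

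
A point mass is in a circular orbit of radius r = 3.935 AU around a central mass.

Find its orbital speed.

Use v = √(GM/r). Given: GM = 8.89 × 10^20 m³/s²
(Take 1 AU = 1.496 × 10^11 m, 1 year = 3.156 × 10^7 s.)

Convert to SI: r = 3.935 AU = 5.88676e+11 m.
For a circular orbit, gravity supplies the centripetal force, so v = √(GM / r).
v = √(8.89e+20 / 5.88676e+11) m/s ≈ 3.886e+04 m/s = 8.198 AU/year.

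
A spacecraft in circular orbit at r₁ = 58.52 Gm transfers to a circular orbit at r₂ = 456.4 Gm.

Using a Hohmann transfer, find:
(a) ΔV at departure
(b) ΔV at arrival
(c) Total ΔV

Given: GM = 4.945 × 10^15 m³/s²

Convert to SI: r₁ = 58.52 Gm = 5.852e+10 m; r₂ = 456.4 Gm = 4.564e+11 m.
Transfer semi-major axis: a_t = (r₁ + r₂)/2 = (5.852e+10 + 4.564e+11)/2 = 2.5746e+11 m.
Circular speeds: v₁ = √(GM/r₁) = 290.691 m/s, v₂ = √(GM/r₂) = 104.09 m/s.
Transfer speeds (vis-viva v² = GM(2/r − 1/a_t)): v₁ᵗ = 387.034 m/s, v₂ᵗ = 49.6258 m/s.
(a) ΔV₁ = |v₁ᵗ − v₁| ≈ 96.34 m/s = 96.34 m/s.
(b) ΔV₂ = |v₂ − v₂ᵗ| ≈ 54.46 m/s = 54.46 m/s.
(c) ΔV_total = ΔV₁ + ΔV₂ ≈ 150.8 m/s = 150.8 m/s.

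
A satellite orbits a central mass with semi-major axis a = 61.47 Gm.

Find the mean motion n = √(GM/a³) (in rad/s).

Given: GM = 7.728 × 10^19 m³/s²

Convert to SI: a = 61.47 Gm = 6.147e+10 m.
n = √(GM / a³).
n = √(7.728e+19 / (6.147e+10)³) rad/s ≈ 5.768e-07 rad/s.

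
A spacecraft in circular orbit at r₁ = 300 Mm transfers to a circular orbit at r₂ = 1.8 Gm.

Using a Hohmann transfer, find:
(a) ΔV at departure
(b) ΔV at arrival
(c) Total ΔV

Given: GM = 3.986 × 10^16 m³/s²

Convert to SI: r₁ = 300 Mm = 3e+08 m; r₂ = 1.8 Gm = 1.8e+09 m.
Transfer semi-major axis: a_t = (r₁ + r₂)/2 = (3e+08 + 1.8e+09)/2 = 1.05e+09 m.
Circular speeds: v₁ = √(GM/r₁) = 11526.8 m/s, v₂ = √(GM/r₂) = 4705.79 m/s.
Transfer speeds (vis-viva v² = GM(2/r − 1/a_t)): v₁ᵗ = 15092.1 m/s, v₂ᵗ = 2515.35 m/s.
(a) ΔV₁ = |v₁ᵗ − v₁| ≈ 3565 m/s = 3.565 km/s.
(b) ΔV₂ = |v₂ − v₂ᵗ| ≈ 2190 m/s = 2.19 km/s.
(c) ΔV_total = ΔV₁ + ΔV₂ ≈ 5756 m/s = 5.756 km/s.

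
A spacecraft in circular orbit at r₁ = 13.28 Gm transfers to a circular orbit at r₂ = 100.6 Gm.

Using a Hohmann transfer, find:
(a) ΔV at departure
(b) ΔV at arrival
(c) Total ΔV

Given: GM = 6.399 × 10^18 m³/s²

Convert to SI: r₁ = 13.28 Gm = 1.328e+10 m; r₂ = 100.6 Gm = 1.006e+11 m.
Transfer semi-major axis: a_t = (r₁ + r₂)/2 = (1.328e+10 + 1.006e+11)/2 = 5.694e+10 m.
Circular speeds: v₁ = √(GM/r₁) = 21951.1 m/s, v₂ = √(GM/r₂) = 7975.48 m/s.
Transfer speeds (vis-viva v² = GM(2/r − 1/a_t)): v₁ᵗ = 29177.4 m/s, v₂ᵗ = 3851.65 m/s.
(a) ΔV₁ = |v₁ᵗ − v₁| ≈ 7226 m/s = 7.226 km/s.
(b) ΔV₂ = |v₂ − v₂ᵗ| ≈ 4124 m/s = 4.124 km/s.
(c) ΔV_total = ΔV₁ + ΔV₂ ≈ 1.135e+04 m/s = 11.35 km/s.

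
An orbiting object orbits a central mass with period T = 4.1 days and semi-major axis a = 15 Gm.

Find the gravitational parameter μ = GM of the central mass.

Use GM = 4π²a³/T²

Convert to SI: T = 4.1 days = 354240 s; a = 15 Gm = 1.5e+10 m.
GM = 4π² · a³ / T².
GM = 4π² · (1.5e+10)³ / (354240)² m³/s² ≈ 1.062e+21 m³/s² = 1.062 × 10^21 m³/s².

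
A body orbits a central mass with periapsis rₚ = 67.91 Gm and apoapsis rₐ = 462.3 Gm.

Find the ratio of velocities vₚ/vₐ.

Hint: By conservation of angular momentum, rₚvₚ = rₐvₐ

Convert to SI: rₚ = 67.91 Gm = 6.791e+10 m; rₐ = 462.3 Gm = 4.623e+11 m.
Conservation of angular momentum gives rₚvₚ = rₐvₐ, so vₚ/vₐ = rₐ/rₚ.
vₚ/vₐ = 4.623e+11 / 6.791e+10 ≈ 6.808.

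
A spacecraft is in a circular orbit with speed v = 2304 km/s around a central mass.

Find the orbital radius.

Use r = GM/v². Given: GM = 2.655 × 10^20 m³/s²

Convert to SI: v = 2304 km/s = 2.304e+06 m/s.
For a circular orbit, v² = GM / r, so r = GM / v².
r = 2.655e+20 / (2.304e+06)² m ≈ 5.001e+07 m = 50.01 Mm.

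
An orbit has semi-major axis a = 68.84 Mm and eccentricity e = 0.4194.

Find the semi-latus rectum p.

Convert to SI: a = 68.84 Mm = 6.884e+07 m.
p = a (1 − e²).
p = 6.884e+07 · (1 − (0.4194)²) = 6.884e+07 · 0.824104 ≈ 5.673e+07 m = 56.73 Mm.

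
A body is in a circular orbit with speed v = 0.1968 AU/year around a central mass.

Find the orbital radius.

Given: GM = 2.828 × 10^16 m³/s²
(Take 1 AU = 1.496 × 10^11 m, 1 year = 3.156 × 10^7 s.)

Convert to SI: v = 0.1968 AU/year = 932.867 m/s.
For a circular orbit, v² = GM / r, so r = GM / v².
r = 2.828e+16 / (932.867)² m ≈ 3.25e+10 m = 0.2172 AU.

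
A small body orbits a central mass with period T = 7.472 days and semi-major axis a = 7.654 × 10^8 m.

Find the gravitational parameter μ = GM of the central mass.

Convert to SI: T = 7.472 days = 645581 s.
GM = 4π² · a³ / T².
GM = 4π² · (7.654e+08)³ / (645581)² m³/s² ≈ 4.247e+16 m³/s² = 4.247 × 10^16 m³/s².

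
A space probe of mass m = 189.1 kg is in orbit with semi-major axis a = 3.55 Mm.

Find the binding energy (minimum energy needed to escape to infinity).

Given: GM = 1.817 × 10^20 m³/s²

Convert to SI: a = 3.55 Mm = 3.55e+06 m.
Total orbital energy is E = −GMm/(2a); binding energy is E_bind = −E = GMm/(2a).
E_bind = 1.817e+20 · 189.1 / (2 · 3.55e+06) J ≈ 4.839e+15 J = 4.839 PJ.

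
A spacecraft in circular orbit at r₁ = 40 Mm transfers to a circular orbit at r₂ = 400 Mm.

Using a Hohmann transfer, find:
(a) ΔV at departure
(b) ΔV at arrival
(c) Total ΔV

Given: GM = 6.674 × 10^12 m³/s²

Convert to SI: r₁ = 40 Mm = 4e+07 m; r₂ = 400 Mm = 4e+08 m.
Transfer semi-major axis: a_t = (r₁ + r₂)/2 = (4e+07 + 4e+08)/2 = 2.2e+08 m.
Circular speeds: v₁ = √(GM/r₁) = 408.473 m/s, v₂ = √(GM/r₂) = 129.17 m/s.
Transfer speeds (vis-viva v² = GM(2/r − 1/a_t)): v₁ᵗ = 550.785 m/s, v₂ᵗ = 55.0785 m/s.
(a) ΔV₁ = |v₁ᵗ − v₁| ≈ 142.3 m/s = 142.3 m/s.
(b) ΔV₂ = |v₂ − v₂ᵗ| ≈ 74.09 m/s = 74.09 m/s.
(c) ΔV_total = ΔV₁ + ΔV₂ ≈ 216.4 m/s = 216.4 m/s.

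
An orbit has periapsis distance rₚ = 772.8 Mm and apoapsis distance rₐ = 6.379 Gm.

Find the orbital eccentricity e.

Convert to SI: rₚ = 772.8 Mm = 7.728e+08 m; rₐ = 6.379 Gm = 6.379e+09 m.
e = (rₐ − rₚ) / (rₐ + rₚ).
e = (6.379e+09 − 7.728e+08) / (6.379e+09 + 7.728e+08) = 5.6062e+09 / 7.1518e+09 ≈ 0.7839.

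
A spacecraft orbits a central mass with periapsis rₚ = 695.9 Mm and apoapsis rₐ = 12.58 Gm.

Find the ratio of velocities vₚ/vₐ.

Convert to SI: rₚ = 695.9 Mm = 6.959e+08 m; rₐ = 12.58 Gm = 1.258e+10 m.
Conservation of angular momentum gives rₚvₚ = rₐvₐ, so vₚ/vₐ = rₐ/rₚ.
vₚ/vₐ = 1.258e+10 / 6.959e+08 ≈ 18.08.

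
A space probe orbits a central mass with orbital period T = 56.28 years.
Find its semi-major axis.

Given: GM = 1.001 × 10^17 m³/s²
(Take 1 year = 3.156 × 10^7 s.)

Convert to SI: T = 56.28 years = 1.7762e+09 s.
Invert Kepler's third law: a = (GM · T² / (4π²))^(1/3).
Substituting T = 1.7762e+09 s and GM = 1.001e+17 m³/s²:
a = (1.001e+17 · (1.7762e+09)² / (4π²))^(1/3) m
a ≈ 2e+11 m = 200 Gm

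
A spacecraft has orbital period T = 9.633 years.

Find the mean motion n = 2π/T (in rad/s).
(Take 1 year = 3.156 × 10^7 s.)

Convert to SI: T = 9.633 years = 3.04017e+08 s.
n = 2π / T.
n = 2π / 3.04017e+08 s ≈ 2.067e-08 rad/s.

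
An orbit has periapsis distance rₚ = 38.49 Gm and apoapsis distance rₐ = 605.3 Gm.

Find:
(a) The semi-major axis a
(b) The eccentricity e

Convert to SI: rₚ = 38.49 Gm = 3.849e+10 m; rₐ = 605.3 Gm = 6.053e+11 m.
(a) a = (rₚ + rₐ) / 2 = (3.849e+10 + 6.053e+11) / 2 ≈ 3.219e+11 m = 321.9 Gm.
(b) e = (rₐ − rₚ) / (rₐ + rₚ) = (6.053e+11 − 3.849e+10) / (6.053e+11 + 3.849e+10) ≈ 0.8804.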